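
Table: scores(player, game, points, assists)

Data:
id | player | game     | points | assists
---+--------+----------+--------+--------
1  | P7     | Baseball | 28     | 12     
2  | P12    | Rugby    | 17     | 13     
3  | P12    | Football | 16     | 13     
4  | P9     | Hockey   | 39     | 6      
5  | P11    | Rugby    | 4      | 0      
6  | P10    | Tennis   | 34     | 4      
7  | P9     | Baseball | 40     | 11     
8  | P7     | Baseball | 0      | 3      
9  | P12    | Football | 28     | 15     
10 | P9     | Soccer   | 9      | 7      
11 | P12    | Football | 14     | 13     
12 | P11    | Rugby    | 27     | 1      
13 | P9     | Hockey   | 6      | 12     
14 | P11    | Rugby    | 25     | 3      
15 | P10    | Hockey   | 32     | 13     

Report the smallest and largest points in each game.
SELECT game, MIN(points), MAX(points)
FROM scores
GROUP BY game

Result:
  Baseball: min=0, max=40
  Football: min=14, max=28
  Hockey: min=6, max=39
  Rugby: min=4, max=27
  Soccer: min=9, max=9
  Tennis: min=34, max=34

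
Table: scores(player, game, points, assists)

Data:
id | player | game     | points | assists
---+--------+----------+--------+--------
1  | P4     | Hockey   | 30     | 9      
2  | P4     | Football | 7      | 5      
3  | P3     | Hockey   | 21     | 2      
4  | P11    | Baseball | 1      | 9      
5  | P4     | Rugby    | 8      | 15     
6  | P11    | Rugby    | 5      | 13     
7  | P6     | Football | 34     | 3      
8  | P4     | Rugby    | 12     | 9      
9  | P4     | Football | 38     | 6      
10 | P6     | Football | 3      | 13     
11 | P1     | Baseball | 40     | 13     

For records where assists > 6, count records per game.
SELECT game, COUNT(*)
FROM scores
WHERE assists > 6
GROUP BY game

Note: WHERE filters rows before grouping.

Result:
  Baseball: 2
  Football: 1
  Hockey: 1
  Rugby: 3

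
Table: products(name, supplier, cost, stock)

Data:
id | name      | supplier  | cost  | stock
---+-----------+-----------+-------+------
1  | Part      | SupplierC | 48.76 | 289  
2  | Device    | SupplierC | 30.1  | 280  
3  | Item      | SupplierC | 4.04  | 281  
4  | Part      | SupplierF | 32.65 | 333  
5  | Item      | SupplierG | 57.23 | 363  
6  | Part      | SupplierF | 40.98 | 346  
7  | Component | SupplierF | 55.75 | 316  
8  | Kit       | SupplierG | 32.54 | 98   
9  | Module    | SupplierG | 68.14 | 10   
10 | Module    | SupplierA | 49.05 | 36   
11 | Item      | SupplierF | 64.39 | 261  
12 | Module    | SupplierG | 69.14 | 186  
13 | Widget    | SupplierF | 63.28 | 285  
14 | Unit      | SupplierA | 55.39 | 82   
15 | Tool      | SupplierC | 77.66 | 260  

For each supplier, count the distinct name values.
SELECT supplier, COUNT(DISTINCT name)
FROM products
GROUP BY supplier

Result:
  SupplierA: 2 distinct
  SupplierC: 4 distinct
  SupplierF: 4 distinct
  SupplierG: 3 distinct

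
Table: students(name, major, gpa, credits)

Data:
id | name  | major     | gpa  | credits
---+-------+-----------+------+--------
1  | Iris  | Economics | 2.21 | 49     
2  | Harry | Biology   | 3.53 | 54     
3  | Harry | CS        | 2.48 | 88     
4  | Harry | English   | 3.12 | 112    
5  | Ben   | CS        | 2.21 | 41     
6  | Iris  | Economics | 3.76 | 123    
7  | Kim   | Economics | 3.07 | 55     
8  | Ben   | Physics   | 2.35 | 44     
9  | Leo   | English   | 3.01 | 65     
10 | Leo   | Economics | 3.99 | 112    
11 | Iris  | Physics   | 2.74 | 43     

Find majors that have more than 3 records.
SELECT major, COUNT(*) as cnt
FROM students
GROUP BY major
HAVING COUNT(*) > 3

Result:
  Economics: 4

Note: HAVING filters groups after aggregation, WHERE filters rows before.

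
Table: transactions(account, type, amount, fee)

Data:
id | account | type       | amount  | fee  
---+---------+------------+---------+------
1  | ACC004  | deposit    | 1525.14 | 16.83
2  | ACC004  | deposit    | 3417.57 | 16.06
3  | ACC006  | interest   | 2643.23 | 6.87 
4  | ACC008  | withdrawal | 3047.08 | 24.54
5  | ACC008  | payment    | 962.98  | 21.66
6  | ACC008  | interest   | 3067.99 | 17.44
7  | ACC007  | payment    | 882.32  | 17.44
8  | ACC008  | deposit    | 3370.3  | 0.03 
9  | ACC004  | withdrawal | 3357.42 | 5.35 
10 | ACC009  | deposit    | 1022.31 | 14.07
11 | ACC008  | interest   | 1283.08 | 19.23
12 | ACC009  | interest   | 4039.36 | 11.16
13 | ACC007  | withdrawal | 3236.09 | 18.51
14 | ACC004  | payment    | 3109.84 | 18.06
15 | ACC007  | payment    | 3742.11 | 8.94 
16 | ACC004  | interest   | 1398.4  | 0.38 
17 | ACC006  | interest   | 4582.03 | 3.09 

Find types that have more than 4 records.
SELECT type, COUNT(*) as cnt
FROM transactions
GROUP BY type
HAVING COUNT(*) > 4

Result:
  interest: 6

Note: HAVING filters groups after aggregation, WHERE filters rows before.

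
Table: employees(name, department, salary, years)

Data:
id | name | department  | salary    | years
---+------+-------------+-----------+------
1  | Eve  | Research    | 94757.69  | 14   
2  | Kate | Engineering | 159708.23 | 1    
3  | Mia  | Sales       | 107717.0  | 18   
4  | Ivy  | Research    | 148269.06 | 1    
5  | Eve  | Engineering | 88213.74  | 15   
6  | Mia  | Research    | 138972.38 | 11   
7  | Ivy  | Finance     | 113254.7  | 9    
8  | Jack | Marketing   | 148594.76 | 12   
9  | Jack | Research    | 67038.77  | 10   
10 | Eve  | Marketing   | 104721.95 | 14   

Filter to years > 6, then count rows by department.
SELECT department, COUNT(*)
FROM employees
WHERE years > 6
GROUP BY department

Note: WHERE filters rows before grouping.

Result:
  Engineering: 1
  Finance: 1
  Marketing: 2
  Research: 3
  Sales: 1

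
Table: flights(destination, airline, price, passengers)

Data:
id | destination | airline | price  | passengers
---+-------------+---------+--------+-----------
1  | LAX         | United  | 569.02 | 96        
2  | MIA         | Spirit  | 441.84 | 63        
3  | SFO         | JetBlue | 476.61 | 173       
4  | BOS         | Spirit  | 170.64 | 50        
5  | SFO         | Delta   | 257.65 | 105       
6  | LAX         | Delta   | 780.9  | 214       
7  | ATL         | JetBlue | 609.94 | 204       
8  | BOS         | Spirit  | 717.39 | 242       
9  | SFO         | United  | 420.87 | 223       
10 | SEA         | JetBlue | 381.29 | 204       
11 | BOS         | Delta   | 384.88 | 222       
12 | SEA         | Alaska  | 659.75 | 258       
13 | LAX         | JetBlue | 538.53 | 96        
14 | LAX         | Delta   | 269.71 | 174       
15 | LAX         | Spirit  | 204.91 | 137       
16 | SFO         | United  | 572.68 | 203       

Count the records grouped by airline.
SELECT airline, COUNT(*) as count
FROM flights
GROUP BY airline

Result:
  Alaska: 1
  Delta: 4
  JetBlue: 4
  Spirit: 4
  United: 3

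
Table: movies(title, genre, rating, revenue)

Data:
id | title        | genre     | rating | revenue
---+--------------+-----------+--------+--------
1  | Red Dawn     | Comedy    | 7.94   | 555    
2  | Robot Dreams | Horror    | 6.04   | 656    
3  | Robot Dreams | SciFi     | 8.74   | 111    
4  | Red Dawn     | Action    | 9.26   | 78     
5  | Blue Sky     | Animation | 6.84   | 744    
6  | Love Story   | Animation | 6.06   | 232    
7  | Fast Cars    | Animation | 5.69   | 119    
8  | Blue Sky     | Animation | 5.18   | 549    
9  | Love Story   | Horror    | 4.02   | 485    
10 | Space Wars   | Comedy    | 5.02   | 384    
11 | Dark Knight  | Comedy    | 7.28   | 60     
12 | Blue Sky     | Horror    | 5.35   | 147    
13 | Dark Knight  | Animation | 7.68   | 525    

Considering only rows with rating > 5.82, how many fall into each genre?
SELECT genre, COUNT(*)
FROM movies
WHERE rating > 5.82
GROUP BY genre

Note: WHERE filters rows before grouping.

Result:
  Action: 1
  Animation: 3
  Comedy: 2
  Horror: 1
  SciFi: 1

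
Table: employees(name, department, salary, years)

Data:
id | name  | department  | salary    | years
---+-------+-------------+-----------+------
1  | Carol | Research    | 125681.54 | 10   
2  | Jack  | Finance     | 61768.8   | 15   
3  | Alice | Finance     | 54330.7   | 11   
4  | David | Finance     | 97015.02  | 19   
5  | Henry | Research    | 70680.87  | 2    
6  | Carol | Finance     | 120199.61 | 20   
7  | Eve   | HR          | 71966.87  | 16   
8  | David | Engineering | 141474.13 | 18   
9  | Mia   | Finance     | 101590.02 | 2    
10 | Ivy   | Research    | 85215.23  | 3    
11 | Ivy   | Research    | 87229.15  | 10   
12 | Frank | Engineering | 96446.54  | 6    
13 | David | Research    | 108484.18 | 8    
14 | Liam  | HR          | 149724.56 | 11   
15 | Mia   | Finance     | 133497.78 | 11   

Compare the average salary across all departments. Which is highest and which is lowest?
SELECT department, AVG(salary)
FROM employees
GROUP BY department
ORDER BY AVG(salary)

All groups:
  Finance: 94733.66
  Research: 95458.19
  HR: 110845.72
  Engineering: 118960.34

Highest: Engineering (118960.34)
Lowest: Finance (94733.66)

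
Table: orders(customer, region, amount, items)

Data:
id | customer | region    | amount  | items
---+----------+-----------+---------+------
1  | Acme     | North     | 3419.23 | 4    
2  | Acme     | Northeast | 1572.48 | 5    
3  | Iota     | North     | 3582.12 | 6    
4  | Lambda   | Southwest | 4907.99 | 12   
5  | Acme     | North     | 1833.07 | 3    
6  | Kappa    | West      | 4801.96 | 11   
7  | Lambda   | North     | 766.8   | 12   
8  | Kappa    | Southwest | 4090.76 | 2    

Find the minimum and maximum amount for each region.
SELECT region, MIN(amount), MAX(amount)
FROM orders
GROUP BY region

Result:
  North: min=766.80, max=3582.12
  Northeast: min=1572.48, max=1572.48
  Southwest: min=4090.76, max=4907.99
  West: min=4801.96, max=4801.96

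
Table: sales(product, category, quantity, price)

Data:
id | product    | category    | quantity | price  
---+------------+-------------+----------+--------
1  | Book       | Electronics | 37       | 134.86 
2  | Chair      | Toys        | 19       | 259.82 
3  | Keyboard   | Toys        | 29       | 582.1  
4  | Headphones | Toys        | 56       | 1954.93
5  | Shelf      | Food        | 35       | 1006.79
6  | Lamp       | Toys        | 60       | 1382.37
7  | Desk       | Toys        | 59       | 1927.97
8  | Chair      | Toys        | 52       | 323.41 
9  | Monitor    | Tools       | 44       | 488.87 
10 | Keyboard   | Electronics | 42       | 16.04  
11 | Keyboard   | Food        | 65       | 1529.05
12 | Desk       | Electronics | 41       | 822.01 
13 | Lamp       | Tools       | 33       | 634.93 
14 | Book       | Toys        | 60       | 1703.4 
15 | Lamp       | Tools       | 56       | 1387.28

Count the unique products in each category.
SELECT category, COUNT(DISTINCT product)
FROM sales
GROUP BY category

Result:
  Electronics: 3 distinct
  Food: 2 distinct
  Tools: 2 distinct
  Toys: 6 distinct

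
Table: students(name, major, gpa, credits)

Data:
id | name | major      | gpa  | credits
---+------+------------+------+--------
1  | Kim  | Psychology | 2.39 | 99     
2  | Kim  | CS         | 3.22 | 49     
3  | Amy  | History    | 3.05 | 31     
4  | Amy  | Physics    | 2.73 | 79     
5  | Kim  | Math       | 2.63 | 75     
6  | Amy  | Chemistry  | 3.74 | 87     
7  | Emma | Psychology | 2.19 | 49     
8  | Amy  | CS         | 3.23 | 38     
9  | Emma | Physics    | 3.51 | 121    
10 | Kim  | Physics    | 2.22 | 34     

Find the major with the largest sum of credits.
SELECT major, SUM(credits) as val
FROM students
GROUP BY major
ORDER BY val DESC
LIMIT 1

Result: Physics with sum(credits) = 234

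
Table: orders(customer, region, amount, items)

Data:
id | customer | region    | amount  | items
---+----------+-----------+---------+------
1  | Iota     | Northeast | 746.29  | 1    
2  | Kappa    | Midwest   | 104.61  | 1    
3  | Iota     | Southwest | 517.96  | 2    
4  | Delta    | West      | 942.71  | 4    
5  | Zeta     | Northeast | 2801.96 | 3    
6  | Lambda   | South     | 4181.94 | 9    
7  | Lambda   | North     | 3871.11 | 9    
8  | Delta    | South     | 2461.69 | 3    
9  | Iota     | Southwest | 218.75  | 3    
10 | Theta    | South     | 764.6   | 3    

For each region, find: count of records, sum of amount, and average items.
SELECT region,
       COUNT(*) as cnt,
       SUM(amount) as total_amount,
       AVG(items) as avg_items
FROM orders
GROUP BY region

Result:
  Midwest: 1 records, 104.61 total amount, 1.00 avg items
  North: 1 records, 3871.11 total amount, 9.00 avg items
  Northeast: 2 records, 3548.25 total amount, 2.00 avg items
  South: 3 records, 7408.23 total amount, 5.00 avg items
  Southwest: 2 records, 736.71 total amount, 2.50 avg items
  West: 1 records, 942.71 total amount, 4.00 avg items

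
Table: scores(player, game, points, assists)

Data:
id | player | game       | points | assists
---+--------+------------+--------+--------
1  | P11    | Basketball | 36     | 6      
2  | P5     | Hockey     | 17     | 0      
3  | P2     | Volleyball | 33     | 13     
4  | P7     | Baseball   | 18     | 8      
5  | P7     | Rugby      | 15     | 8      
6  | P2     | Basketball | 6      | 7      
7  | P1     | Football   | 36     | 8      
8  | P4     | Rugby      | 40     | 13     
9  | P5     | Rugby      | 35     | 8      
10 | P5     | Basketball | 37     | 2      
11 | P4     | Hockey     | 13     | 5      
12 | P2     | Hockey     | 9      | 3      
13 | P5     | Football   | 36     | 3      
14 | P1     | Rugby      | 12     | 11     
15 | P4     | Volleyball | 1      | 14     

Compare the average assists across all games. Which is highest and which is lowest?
SELECT game, AVG(assists)
FROM scores
GROUP BY game
ORDER BY AVG(assists)

All groups:
  Hockey: 2.67
  Basketball: 5.00
  Football: 5.50
  Baseball: 8.00
  Rugby: 10.00
  Volleyball: 13.50

Highest: Volleyball (13.50)
Lowest: Hockey (2.67)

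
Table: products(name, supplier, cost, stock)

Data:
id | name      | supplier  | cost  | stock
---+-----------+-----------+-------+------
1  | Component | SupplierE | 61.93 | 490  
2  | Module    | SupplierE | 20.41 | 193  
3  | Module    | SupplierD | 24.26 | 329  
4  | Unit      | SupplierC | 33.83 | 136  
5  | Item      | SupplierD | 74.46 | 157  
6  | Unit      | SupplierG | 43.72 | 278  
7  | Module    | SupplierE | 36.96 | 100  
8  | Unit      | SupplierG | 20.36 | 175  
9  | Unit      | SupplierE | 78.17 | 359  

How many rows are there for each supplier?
SELECT supplier, COUNT(*) as count
FROM products
GROUP BY supplier

Result:
  SupplierC: 1
  SupplierD: 2
  SupplierE: 4
  SupplierG: 2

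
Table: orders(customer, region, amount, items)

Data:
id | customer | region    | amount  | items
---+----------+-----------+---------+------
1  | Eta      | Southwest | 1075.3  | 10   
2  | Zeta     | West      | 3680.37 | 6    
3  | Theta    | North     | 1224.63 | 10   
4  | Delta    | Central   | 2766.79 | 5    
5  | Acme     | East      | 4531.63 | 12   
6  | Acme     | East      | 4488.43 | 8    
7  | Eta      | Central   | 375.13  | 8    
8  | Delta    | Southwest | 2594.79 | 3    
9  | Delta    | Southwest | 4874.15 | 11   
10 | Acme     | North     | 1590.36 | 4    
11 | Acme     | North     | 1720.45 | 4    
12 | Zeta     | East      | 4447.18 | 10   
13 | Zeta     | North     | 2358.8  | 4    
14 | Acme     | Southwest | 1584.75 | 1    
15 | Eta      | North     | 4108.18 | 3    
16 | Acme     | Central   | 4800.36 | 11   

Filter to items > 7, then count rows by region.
SELECT region, COUNT(*)
FROM orders
WHERE items > 7
GROUP BY region

Note: WHERE filters rows before grouping.

Result:
  Central: 2
  East: 3
  North: 1
  Southwest: 2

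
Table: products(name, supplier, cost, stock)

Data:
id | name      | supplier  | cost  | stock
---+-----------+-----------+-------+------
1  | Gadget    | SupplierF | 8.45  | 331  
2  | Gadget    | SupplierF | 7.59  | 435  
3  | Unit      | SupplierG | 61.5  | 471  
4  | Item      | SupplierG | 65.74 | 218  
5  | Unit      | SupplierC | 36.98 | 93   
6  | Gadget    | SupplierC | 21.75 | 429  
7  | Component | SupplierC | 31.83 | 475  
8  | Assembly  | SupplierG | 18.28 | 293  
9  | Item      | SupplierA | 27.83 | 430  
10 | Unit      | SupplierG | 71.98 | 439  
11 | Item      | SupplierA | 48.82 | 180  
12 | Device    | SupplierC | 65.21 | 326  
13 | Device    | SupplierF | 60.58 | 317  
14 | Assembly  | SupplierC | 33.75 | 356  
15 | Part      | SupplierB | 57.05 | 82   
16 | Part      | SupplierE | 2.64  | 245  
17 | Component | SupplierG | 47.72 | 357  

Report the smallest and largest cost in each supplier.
SELECT supplier, MIN(cost), MAX(cost)
FROM products
GROUP BY supplier

Result:
  SupplierA: min=27.83, max=48.82
  SupplierB: min=57.05, max=57.05
  SupplierC: min=21.75, max=65.21
  SupplierE: min=2.64, max=2.64
  SupplierF: min=7.59, max=60.58
  SupplierG: min=18.28, max=71.98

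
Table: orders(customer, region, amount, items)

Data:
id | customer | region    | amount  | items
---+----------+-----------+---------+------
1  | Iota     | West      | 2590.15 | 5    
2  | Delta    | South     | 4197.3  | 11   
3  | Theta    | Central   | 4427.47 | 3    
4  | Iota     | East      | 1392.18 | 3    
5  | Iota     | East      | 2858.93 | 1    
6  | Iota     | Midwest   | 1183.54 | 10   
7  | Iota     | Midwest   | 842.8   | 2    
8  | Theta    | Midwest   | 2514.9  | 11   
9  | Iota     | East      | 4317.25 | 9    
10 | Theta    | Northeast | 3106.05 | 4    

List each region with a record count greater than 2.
SELECT region, COUNT(*) as cnt
FROM orders
GROUP BY region
HAVING COUNT(*) > 2

Result:
  East: 3
  Midwest: 3

Note: HAVING filters groups after aggregation, WHERE filters rows before.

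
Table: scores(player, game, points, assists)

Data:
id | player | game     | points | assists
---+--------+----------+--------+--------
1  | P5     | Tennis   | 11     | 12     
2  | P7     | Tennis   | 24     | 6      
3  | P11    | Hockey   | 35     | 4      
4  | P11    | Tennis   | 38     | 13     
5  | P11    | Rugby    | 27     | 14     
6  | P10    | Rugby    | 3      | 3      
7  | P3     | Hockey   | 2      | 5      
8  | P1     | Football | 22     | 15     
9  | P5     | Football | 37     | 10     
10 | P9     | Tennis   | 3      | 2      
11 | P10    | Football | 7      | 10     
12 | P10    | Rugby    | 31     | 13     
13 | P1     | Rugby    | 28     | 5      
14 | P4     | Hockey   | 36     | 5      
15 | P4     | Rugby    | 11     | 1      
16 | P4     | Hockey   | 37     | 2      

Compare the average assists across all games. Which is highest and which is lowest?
SELECT game, AVG(assists)
FROM scores
GROUP BY game
ORDER BY AVG(assists)

All groups:
  Hockey: 4.00
  Rugby: 7.20
  Tennis: 8.25
  Football: 11.67

Highest: Football (11.67)
Lowest: Hockey (4.00)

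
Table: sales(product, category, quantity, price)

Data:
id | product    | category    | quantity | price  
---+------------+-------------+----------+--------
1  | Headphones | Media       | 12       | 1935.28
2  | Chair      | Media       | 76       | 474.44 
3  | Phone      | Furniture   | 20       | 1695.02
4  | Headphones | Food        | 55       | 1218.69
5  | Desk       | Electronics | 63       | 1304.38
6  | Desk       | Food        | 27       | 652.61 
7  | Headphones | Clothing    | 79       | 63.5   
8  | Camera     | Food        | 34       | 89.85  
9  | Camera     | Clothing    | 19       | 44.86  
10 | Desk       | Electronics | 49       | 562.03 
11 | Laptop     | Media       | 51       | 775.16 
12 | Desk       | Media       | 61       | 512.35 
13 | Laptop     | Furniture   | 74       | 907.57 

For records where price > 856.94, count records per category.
SELECT category, COUNT(*)
FROM sales
WHERE price > 856.94
GROUP BY category

Note: WHERE filters rows before grouping.

Result:
  Electronics: 1
  Food: 1
  Furniture: 2
  Media: 1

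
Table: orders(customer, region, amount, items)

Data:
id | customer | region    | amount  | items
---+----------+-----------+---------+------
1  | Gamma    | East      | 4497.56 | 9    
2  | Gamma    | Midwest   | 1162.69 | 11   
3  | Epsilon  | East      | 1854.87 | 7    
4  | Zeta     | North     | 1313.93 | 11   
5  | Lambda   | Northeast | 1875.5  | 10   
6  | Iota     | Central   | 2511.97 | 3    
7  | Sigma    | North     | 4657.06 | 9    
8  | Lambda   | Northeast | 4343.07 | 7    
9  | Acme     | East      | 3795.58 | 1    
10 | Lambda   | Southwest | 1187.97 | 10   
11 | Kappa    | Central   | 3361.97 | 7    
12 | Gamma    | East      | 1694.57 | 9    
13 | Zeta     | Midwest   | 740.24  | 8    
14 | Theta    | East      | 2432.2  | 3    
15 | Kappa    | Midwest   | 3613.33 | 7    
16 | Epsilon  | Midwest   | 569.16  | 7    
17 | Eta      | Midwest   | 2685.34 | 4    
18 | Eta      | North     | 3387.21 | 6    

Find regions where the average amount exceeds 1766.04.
SELECT region, AVG(amount)
FROM orders
GROUP BY region
HAVING AVG(amount) > 1766.04

Result:
  Central: avg=2936.97
  East: avg=2854.96
  North: avg=3119.40
  Northeast: avg=3109.29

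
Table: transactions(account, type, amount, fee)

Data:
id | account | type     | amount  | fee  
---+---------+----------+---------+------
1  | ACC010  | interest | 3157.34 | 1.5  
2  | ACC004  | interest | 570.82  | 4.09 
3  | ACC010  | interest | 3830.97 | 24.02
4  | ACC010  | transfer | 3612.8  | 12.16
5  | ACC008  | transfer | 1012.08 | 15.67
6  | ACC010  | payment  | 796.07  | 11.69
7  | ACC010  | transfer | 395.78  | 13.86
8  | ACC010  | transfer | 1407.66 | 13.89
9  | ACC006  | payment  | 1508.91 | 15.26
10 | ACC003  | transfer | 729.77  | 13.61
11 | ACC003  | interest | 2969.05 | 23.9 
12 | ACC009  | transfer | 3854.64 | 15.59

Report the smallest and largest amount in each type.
SELECT type, MIN(amount), MAX(amount)
FROM transactions
GROUP BY type

Result:
  interest: min=570.82, max=3830.97
  payment: min=796.07, max=1508.91
  transfer: min=395.78, max=3854.64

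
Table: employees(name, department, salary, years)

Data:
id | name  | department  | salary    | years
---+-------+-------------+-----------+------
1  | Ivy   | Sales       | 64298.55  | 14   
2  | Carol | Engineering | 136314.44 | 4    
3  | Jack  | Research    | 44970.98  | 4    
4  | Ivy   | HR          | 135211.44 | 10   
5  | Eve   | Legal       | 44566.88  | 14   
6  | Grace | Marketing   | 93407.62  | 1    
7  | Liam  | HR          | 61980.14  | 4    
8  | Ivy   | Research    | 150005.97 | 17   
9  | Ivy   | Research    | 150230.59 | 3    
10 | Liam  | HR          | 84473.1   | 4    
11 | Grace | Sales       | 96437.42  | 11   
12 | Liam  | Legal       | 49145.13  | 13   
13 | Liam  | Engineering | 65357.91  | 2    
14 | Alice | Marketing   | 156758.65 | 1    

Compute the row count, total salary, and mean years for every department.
SELECT department,
       COUNT(*) as cnt,
       SUM(salary) as total_salary,
       AVG(years) as avg_years
FROM employees
GROUP BY department

Result:
  Engineering: 2 records, 201672.35 total salary, 3.00 avg years
  HR: 3 records, 281664.68 total salary, 6.00 avg years
  Legal: 2 records, 93712.01 total salary, 13.50 avg years
  Marketing: 2 records, 250166.27 total salary, 1.00 avg years
  Research: 3 records, 345207.54 total salary, 8.00 avg years
  Sales: 2 records, 160735.97 total salary, 12.50 avg years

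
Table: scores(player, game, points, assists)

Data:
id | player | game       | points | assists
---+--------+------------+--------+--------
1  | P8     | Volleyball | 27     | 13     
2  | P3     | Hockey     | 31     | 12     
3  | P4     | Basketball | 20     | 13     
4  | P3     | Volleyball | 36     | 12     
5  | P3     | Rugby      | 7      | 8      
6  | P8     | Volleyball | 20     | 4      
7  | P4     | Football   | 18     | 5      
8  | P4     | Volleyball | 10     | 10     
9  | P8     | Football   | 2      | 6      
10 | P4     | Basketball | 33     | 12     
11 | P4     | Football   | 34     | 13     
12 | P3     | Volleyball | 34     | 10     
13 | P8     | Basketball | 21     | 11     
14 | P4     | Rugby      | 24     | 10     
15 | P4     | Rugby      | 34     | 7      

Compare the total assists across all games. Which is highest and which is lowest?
SELECT game, SUM(assists)
FROM scores
GROUP BY game
ORDER BY SUM(assists)

All groups:
  Hockey: 12
  Football: 24
  Rugby: 25
  Basketball: 36
  Volleyball: 49

Highest: Volleyball (49)
Lowest: Hockey (12)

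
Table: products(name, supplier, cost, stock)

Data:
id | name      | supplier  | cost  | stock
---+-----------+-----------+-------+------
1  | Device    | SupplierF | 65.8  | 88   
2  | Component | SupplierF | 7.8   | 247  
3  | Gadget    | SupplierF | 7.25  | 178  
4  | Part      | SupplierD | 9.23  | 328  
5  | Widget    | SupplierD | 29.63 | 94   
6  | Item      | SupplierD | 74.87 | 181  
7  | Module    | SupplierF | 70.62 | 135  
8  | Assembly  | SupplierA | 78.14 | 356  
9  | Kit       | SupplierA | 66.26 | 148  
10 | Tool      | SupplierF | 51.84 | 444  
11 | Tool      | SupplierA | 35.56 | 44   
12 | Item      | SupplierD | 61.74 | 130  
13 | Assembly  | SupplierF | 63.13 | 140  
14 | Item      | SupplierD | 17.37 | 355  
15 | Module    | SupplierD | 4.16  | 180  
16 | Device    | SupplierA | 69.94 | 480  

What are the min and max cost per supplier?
SELECT supplier, MIN(cost), MAX(cost)
FROM products
GROUP BY supplier

Result:
  SupplierA: min=35.56, max=78.14
  SupplierD: min=4.16, max=74.87
  SupplierF: min=7.25, max=70.62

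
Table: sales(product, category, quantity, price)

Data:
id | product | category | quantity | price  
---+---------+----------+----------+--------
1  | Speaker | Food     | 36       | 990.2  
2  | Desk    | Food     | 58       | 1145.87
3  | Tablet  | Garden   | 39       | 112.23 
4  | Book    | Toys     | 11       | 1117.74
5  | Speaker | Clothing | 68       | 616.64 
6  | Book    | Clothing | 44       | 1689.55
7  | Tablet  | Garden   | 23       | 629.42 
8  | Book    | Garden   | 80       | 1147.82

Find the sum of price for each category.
SELECT category, SUM(price) as result
FROM sales
GROUP BY category

Result:
  Clothing: 2306.19
  Food: 2136.07
  Garden: 1889.47
  Toys: 1117.74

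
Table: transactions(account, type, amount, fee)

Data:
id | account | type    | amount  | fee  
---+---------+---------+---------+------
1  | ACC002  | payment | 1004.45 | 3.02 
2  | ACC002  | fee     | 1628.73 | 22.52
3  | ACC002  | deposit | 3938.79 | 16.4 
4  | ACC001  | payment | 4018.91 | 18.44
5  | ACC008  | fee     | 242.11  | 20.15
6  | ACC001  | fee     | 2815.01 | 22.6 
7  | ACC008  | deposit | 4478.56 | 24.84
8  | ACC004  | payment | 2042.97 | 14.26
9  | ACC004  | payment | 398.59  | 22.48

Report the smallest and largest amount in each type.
SELECT type, MIN(amount), MAX(amount)
FROM transactions
GROUP BY type

Result:
  deposit: min=3938.79, max=4478.56
  fee: min=242.11, max=2815.01
  payment: min=398.59, max=4018.91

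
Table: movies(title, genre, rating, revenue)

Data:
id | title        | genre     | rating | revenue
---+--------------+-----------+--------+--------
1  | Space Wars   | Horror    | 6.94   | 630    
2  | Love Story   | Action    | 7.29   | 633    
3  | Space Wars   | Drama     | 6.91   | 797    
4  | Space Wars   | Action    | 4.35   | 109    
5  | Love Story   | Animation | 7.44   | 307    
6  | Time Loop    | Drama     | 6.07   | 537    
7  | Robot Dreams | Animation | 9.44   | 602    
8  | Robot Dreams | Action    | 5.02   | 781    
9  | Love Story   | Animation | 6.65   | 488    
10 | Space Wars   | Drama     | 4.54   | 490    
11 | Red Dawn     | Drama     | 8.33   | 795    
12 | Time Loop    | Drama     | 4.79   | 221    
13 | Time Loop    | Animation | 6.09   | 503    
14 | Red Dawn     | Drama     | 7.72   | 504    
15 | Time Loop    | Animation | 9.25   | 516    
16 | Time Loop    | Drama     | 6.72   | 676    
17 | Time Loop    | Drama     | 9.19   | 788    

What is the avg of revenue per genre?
SELECT genre, AVG(revenue) as result
FROM movies
GROUP BY genre

Result:
  Action: 507.67
  Animation: 483.20
  Drama: 601.00
  Horror: 630.00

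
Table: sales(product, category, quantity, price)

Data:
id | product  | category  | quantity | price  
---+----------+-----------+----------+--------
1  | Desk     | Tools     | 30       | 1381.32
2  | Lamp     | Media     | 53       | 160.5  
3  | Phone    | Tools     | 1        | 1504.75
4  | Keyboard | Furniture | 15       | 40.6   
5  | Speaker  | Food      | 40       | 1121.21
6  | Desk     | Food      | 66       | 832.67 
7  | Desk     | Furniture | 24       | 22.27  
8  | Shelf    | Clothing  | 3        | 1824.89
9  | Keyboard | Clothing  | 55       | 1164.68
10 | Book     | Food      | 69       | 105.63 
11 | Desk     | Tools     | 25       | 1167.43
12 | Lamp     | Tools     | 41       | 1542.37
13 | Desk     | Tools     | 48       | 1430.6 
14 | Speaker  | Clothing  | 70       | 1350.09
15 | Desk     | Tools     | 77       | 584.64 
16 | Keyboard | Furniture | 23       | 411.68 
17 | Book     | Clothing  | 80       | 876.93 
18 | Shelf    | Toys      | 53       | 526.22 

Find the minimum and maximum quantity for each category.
SELECT category, MIN(quantity), MAX(quantity)
FROM sales
GROUP BY category

Result:
  Clothing: min=3, max=80
  Food: min=40, max=69
  Furniture: min=15, max=24
  Media: min=53, max=53
  Tools: min=1, max=77
  Toys: min=53, max=53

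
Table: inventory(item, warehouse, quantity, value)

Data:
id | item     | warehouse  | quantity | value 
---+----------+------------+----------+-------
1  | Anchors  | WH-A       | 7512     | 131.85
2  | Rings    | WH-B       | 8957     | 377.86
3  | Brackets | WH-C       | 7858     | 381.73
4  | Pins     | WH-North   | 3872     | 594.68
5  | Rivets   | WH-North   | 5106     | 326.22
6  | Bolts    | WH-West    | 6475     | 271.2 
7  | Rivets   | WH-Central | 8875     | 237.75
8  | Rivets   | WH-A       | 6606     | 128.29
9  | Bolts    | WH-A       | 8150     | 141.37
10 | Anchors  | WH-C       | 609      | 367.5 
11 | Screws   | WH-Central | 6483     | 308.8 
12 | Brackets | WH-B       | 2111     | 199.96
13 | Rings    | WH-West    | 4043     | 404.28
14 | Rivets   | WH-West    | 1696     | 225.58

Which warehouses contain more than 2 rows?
SELECT warehouse, COUNT(*) as cnt
FROM inventory
GROUP BY warehouse
HAVING COUNT(*) > 2

Result:
  WH-A: 3
  WH-West: 3

Note: HAVING filters groups after aggregation, WHERE filters rows before.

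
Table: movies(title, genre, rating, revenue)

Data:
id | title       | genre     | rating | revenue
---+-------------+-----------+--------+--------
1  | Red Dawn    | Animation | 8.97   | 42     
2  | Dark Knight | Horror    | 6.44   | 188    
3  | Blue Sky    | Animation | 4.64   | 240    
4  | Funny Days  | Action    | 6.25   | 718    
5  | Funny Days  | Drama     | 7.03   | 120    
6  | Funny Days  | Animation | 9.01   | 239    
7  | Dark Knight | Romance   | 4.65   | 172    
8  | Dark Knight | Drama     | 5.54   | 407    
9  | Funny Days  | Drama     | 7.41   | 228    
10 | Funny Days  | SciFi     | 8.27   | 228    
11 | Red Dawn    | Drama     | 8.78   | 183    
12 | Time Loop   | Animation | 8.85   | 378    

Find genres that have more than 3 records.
SELECT genre, COUNT(*) as cnt
FROM movies
GROUP BY genre
HAVING COUNT(*) > 3

Result:
  Animation: 4
  Drama: 4

Note: HAVING filters groups after aggregation, WHERE filters rows before.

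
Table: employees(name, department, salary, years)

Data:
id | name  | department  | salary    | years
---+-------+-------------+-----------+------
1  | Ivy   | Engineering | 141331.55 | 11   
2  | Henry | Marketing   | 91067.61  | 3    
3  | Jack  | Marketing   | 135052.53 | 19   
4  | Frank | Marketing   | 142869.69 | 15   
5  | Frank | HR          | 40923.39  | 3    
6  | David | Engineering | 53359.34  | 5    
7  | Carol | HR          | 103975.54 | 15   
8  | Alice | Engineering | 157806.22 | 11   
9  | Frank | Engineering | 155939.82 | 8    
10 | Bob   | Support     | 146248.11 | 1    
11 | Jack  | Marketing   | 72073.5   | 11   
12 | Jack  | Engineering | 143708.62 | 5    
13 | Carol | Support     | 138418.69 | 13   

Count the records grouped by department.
SELECT department, COUNT(*) as count
FROM employees
GROUP BY department

Result:
  Engineering: 5
  HR: 2
  Marketing: 4
  Support: 2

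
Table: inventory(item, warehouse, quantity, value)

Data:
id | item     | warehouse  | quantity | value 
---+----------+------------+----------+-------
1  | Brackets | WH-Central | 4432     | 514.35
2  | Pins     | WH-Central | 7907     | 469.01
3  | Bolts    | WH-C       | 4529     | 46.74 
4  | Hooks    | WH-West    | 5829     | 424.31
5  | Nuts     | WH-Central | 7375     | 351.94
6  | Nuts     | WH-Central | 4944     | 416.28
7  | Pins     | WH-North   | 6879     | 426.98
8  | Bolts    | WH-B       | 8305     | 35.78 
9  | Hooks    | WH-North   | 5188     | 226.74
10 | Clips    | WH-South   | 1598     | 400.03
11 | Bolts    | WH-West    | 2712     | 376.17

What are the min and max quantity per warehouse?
SELECT warehouse, MIN(quantity), MAX(quantity)
FROM inventory
GROUP BY warehouse

Result:
  WH-B: min=8305, max=8305
  WH-C: min=4529, max=4529
  WH-Central: min=4432, max=7907
  WH-North: min=5188, max=6879
  WH-South: min=1598, max=1598
  WH-West: min=2712, max=5829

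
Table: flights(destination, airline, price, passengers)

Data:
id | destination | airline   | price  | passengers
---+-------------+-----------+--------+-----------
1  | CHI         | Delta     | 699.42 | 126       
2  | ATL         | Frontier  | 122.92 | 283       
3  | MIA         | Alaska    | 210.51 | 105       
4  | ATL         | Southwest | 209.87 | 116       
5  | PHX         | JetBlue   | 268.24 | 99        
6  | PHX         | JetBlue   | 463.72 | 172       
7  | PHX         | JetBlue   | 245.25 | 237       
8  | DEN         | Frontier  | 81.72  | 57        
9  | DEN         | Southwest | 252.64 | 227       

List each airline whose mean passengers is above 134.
SELECT airline, AVG(passengers)
FROM flights
GROUP BY airline
HAVING AVG(passengers) > 134

Result:
  Frontier: avg=170.00
  JetBlue: avg=169.33
  Southwest: avg=171.50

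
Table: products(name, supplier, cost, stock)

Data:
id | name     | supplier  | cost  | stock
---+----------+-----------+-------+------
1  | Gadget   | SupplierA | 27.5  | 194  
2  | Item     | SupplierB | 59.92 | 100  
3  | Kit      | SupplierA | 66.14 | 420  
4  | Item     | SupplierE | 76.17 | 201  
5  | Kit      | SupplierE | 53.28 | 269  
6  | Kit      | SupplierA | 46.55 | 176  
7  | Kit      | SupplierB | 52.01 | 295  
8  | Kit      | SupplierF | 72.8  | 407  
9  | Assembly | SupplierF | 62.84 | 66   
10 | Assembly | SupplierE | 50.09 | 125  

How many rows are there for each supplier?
SELECT supplier, COUNT(*) as count
FROM products
GROUP BY supplier

Result:
  SupplierA: 3
  SupplierB: 2
  SupplierE: 3
  SupplierF: 2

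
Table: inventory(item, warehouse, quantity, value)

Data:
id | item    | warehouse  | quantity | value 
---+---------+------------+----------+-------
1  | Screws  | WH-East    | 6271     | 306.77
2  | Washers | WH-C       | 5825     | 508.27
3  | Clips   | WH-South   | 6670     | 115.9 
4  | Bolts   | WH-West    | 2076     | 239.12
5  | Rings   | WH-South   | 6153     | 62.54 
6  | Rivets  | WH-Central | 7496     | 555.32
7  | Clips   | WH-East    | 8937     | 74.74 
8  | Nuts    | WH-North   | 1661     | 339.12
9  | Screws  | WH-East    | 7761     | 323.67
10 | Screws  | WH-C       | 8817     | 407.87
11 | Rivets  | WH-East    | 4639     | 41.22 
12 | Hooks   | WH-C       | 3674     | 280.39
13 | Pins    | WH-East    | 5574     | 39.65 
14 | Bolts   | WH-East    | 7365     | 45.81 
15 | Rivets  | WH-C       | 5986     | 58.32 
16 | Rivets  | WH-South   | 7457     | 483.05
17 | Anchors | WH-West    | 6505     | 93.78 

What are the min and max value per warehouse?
SELECT warehouse, MIN(value), MAX(value)
FROM inventory
GROUP BY warehouse

Result:
  WH-C: min=58.32, max=508.27
  WH-Central: min=555.32, max=555.32
  WH-East: min=39.65, max=323.67
  WH-North: min=339.12, max=339.12
  WH-South: min=62.54, max=483.05
  WH-West: min=93.78, max=239.12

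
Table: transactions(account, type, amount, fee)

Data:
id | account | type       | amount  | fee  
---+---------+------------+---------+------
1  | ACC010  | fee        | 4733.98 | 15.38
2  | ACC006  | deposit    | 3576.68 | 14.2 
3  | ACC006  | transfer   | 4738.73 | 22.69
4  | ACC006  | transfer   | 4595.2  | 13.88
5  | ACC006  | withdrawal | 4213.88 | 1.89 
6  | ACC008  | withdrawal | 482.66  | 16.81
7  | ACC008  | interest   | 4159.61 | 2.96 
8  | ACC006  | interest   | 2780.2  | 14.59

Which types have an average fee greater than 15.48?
SELECT type, AVG(fee)
FROM transactions
GROUP BY type
HAVING AVG(fee) > 15.48

Result:
  transfer: avg=18.29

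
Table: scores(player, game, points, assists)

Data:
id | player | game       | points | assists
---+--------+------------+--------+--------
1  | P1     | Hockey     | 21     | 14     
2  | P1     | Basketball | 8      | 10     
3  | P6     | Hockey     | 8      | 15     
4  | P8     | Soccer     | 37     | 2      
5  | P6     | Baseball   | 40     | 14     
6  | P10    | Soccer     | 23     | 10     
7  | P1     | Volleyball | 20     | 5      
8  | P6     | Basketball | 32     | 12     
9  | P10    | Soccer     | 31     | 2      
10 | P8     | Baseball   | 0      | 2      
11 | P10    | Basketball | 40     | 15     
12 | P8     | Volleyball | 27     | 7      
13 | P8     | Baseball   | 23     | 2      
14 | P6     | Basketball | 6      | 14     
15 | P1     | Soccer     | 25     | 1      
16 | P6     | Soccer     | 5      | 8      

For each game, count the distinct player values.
SELECT game, COUNT(DISTINCT player)
FROM scores
GROUP BY game

Result:
  Baseball: 2 distinct
  Basketball: 3 distinct
  Hockey: 2 distinct
  Soccer: 4 distinct
  Volleyball: 2 distinct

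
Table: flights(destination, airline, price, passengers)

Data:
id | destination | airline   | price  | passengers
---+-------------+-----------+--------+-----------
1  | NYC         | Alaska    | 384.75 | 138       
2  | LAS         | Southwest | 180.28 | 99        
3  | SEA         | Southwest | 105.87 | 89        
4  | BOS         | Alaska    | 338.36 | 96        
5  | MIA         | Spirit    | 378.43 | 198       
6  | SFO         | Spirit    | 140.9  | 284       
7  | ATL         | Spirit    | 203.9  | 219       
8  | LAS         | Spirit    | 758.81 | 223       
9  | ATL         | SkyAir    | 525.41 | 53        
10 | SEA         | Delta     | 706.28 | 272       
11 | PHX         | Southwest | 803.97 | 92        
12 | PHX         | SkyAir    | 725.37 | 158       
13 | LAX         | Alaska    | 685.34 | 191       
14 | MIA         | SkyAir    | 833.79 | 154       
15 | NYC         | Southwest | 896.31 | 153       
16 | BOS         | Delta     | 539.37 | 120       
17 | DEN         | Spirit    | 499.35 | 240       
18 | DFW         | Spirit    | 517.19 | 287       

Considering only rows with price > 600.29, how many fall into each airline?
SELECT airline, COUNT(*)
FROM flights
WHERE price > 600.29
GROUP BY airline

Note: WHERE filters rows before grouping.

Result:
  Alaska: 1
  Delta: 1
  SkyAir: 2
  Southwest: 2
  Spirit: 1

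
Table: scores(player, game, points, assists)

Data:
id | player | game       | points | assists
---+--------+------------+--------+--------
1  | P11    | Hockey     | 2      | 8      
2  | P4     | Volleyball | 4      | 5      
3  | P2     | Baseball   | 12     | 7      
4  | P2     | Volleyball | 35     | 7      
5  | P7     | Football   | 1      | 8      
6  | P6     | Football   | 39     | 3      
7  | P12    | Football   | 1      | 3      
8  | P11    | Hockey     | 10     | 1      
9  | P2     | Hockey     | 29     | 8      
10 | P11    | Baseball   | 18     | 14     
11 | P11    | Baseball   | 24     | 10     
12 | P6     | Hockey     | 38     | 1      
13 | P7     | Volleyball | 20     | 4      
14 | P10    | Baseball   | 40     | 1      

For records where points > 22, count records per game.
SELECT game, COUNT(*)
FROM scores
WHERE points > 22
GROUP BY game

Note: WHERE filters rows before grouping.

Result:
  Baseball: 2
  Football: 1
  Hockey: 2
  Volleyball: 1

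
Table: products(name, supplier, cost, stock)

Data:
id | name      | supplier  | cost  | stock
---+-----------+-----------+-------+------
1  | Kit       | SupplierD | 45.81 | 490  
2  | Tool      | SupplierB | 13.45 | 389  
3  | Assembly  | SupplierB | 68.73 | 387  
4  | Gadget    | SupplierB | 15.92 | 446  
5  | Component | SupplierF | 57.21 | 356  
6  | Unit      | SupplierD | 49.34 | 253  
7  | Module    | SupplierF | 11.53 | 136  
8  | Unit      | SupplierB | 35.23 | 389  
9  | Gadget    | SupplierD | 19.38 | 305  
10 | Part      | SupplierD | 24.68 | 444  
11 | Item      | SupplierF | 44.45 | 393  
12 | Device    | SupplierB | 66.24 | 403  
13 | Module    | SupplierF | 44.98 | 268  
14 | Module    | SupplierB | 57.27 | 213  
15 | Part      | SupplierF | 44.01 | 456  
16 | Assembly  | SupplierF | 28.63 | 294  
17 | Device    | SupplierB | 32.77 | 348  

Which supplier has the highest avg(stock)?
SELECT supplier, AVG(stock) as val
FROM products
GROUP BY supplier
ORDER BY val DESC
LIMIT 1

Result: SupplierD with avg(stock) = 373.00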